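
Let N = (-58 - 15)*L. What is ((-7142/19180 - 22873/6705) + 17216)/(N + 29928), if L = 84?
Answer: 44270474383/61204216248 ≈ 0.72332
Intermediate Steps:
N = -6132 (N = (-58 - 15)*84 = -73*84 = -6132)
((-7142/19180 - 22873/6705) + 17216)/(N + 29928) = ((-7142/19180 - 22873/6705) + 17216)/(-6132 + 29928) = ((-7142*1/19180 - 22873*1/6705) + 17216)/23796 = ((-3571/9590 - 22873/6705) + 17216)*(1/23796) = (-9731825/2572038 + 17216)*(1/23796) = (44270474383/2572038)*(1/23796) = 44270474383/61204216248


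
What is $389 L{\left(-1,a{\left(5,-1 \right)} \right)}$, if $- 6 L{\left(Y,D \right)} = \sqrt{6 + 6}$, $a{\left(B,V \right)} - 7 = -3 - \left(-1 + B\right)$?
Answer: $- \frac{389 \sqrt{3}}{3} \approx -224.59$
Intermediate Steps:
$a{\left(B,V \right)} = 5 - B$ ($a{\left(B,V \right)} = 7 - \left(2 + B\right) = 5 - B$)
$L{\left(Y,D \right)} = - \frac{\sqrt{3}}{3}$ ($L{\left(Y,D \right)} = - \frac{\sqrt{6 + 6}}{6} = - \frac{\sqrt{12}}{6} = - \frac{2 \sqrt{3}}{6} = - \frac{\sqrt{3}}{3}$)
$389 L{\left(-1,a{\left(5,-1 \right)} \right)} = 389 \left(- \frac{\sqrt{3}}{3}\right) = - \frac{389 \sqrt{3}}{3}$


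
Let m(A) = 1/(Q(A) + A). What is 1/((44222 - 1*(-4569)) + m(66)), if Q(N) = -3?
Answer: 63/3073834 ≈ 2.0496e-5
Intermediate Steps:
m(A) = 1/(-3 + A)
1/((44222 - 1*(-4569)) + m(66)) = 1/((44222 - 1*(-4569)) + 1/(-3 + 66)) = 1/((44222 + 4569) + 1/63) = 1/(48791 + 1/63) = 1/(3073834/63) = 63/3073834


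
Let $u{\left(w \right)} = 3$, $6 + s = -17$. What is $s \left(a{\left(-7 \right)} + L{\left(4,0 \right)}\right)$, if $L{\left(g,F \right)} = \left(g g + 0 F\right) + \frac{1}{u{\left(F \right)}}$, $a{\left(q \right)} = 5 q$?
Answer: $\frac{1288}{3} \approx 429.33$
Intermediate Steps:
$s = -23$ ($s = -6 - 17 = -23$)
$L{\left(g,F \right)} = \frac{1}{3} + g^{2}$ ($L{\left(g,F \right)} = \left(g g + 0 F\right) + \frac{1}{3} = \left(g^{2} + 0\right) + \frac{1}{3} = g^{2} + \frac{1}{3} = \frac{1}{3} + g^{2}$)
$s \left(a{\left(-7 \right)} + L{\left(4,0 \right)}\right) = - 23 \left(5 \left(-7\right) + \left(\frac{1}{3} + 4^{2}\right)\right) = - 23 \left(-35 + \left(\frac{1}{3} + 16\right)\right) = - 23 \left(-35 + \frac{49}{3}\right) = \left(-23\right) \left(- \frac{56}{3}\right) = \frac{1288}{3}$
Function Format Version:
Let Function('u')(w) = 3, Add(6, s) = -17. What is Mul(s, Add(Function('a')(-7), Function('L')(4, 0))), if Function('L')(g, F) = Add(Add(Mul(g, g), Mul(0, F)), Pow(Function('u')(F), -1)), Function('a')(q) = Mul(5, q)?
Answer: Rational(1288, 3) ≈ 429.33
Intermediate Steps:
s = -23 (s = Add(-6, -17) = -23)
Function('L')(g, F) = Add(Rational(1, 3), Pow(g, 2)) (Function('L')(g, F) = Add(Add(Mul(g, g), Mul(0, F)), Pow(3, -1)) = Add(Add(Pow(g, 2), 0), Rational(1, 3)) = Add(Pow(g, 2), Rational(1, 3)) = Add(Rational(1, 3), Pow(g, 2)))
Mul(s, Add(Function('a')(-7), Function('L')(4, 0))) = Mul(-23, Add(Mul(5, -7), Add(Rational(1, 3), Pow(4, 2)))) = Mul(-23, Add(-35, Add(Rational(1, 3), 16))) = Mul(-23, Add(-35, Rational(49, 3))) = Mul(-23, Rational(-56, 3)) = Rational(1288, 3)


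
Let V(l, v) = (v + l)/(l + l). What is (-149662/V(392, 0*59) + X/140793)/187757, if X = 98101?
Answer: -42142625831/26434871301 ≈ -1.5942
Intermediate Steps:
V(l, v) = (l + v)/(2*l) (V(l, v) = (l + v)/((2*l)) = (l + v)*(1/(2*l)) = (l + v)/(2*l))
(-149662/V(392, 0*59) + X/140793)/187757 = (-149662*784/(392 + 0*59) + 98101/140793)/187757 = (-149662*784/(392 + 0) + 98101*(1/140793))*(1/187757) = (-149662/((½)*(1/392)*392) + 98101/140793)*(1/187757) = (-149662/½ + 98101/140793)*(1/187757) = (-149662*2 + 98101/140793)*(1/187757) = (-299324 + 98101/140793)*(1/187757) = -42142625831/140793*1/187757 = -42142625831/26434871301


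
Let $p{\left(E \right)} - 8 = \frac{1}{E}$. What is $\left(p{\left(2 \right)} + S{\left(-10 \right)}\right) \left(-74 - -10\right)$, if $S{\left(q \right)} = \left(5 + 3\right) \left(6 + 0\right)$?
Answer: $-3616$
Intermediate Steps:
$p{\left(E \right)} = 8 + \frac{1}{E}$
$S{\left(q \right)} = 48$ ($S{\left(q \right)} = 8 \cdot 6 = 48$)
$\left(p{\left(2 \right)} + S{\left(-10 \right)}\right) \left(-74 - -10\right) = \left(\left(8 + \frac{1}{2}\right) + 48\right) \left(-74 - -10\right) = \left(\left(8 + \frac{1}{2}\right) + 48\right) \left(-74 + 10\right) = \left(\frac{17}{2} + 48\right) \left(-64\right) = \frac{113}{2} \left(-64\right) = -3616$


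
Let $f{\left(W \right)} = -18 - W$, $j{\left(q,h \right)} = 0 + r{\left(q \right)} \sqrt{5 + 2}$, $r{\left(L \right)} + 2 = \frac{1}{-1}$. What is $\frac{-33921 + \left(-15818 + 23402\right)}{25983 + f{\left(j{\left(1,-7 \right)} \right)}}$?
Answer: $- \frac{75982245}{74909018} + \frac{8779 \sqrt{7}}{74909018} \approx -1.014$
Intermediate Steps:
$r{\left(L \right)} = -3$ ($r{\left(L \right)} = -2 + \frac{1}{-1} = -2 - 1 = -3$)
$j{\left(q,h \right)} = - 3 \sqrt{7}$ ($j{\left(q,h \right)} = 0 - 3 \sqrt{5 + 2} = 0 - 3 \sqrt{7} = - 3 \sqrt{7}$)
$\frac{-33921 + \left(-15818 + 23402\right)}{25983 + f{\left(j{\left(1,-7 \right)} \right)}} = \frac{-33921 + \left(-15818 + 23402\right)}{25983 - \left(18 - 3 \sqrt{7}\right)} = \frac{-33921 + 7584}{25983 - \left(18 - 3 \sqrt{7}\right)} = - \frac{26337}{25965 + 3 \sqrt{7}}$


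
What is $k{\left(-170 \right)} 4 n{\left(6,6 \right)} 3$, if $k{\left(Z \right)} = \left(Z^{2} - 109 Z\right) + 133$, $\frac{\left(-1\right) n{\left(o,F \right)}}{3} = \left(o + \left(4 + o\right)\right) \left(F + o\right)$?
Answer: $-328755456$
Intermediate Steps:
$n{\left(o,F \right)} = - 3 \left(4 + 2 o\right) \left(F + o\right)$ ($n{\left(o,F \right)} = - 3 \left(o + \left(4 + o\right)\right) \left(F + o\right) = - 3 \left(4 + 2 o\right) \left(F + o\right)$)
$k{\left(Z \right)} = 133 + Z^{2} - 109 Z$
$k{\left(-170 \right)} 4 n{\left(6,6 \right)} 3 = \left(133 + \left(-170\right)^{2} - -18530\right) 4 \left(\left(-12\right) 6 - 72 - 6 \cdot 6^{2} - 36 \cdot 6\right) 3 = \left(133 + 28900 + 18530\right) 4 \left(-72 - 72 - 216 - 216\right) 3 = 47563 \cdot 4 \left(-72 - 72 - 216 - 216\right) 3 = 47563 \cdot 4 \left(-576\right) 3 = 47563 \left(\left(-2304\right) 3\right) = 47563 \left(-6912\right) = -328755456$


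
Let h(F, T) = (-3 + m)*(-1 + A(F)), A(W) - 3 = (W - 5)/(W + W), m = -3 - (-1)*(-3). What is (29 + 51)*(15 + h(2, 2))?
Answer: 300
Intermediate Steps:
m = -6 (m = -3 - 1*3 = -3 - 3 = -6)
A(W) = 3 + (-5 + W)/(2*W) (A(W) = 3 + (W - 5)/(W + W) = 3 + (-5 + W)/((2*W)) = 3 + (-5 + W)*(1/(2*W)) = 3 + (-5 + W)/(2*W))
h(F, T) = 9 - 9*(-5 + 7*F)/(2*F) (h(F, T) = (-3 - 6)*(-1 + (-5 + 7*F)/(2*F)) = -9*(-1 + (-5 + 7*F)/(2*F)) = 9 - 9*(-5 + 7*F)/(2*F))
(29 + 51)*(15 + h(2, 2)) = (29 + 51)*(15 + (45/2)*(1 - 1*2)/2) = 80*(15 + (45/2)*(½)*(1 - 2)) = 80*(15 + (45/2)*(½)*(-1)) = 80*(15 - 45/4) = 80*(15/4) = 300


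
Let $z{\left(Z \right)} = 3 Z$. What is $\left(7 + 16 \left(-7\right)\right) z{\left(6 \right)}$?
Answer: $-1890$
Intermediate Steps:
$\left(7 + 16 \left(-7\right)\right) z{\left(6 \right)} = \left(7 + 16 \left(-7\right)\right) 3 \cdot 6 = \left(7 - 112\right) 18 = \left(-105\right) 18 = -1890$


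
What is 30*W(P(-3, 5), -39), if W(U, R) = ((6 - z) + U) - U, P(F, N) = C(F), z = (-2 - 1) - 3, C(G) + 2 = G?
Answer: 360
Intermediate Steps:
C(G) = -2 + G
z = -6 (z = -3 - 3 = -6)
P(F, N) = -2 + F
W(U, R) = 12 (W(U, R) = ((6 - 1*(-6)) + U) - U = ((6 + 6) + U) - U = (12 + U) - U = 12)
30*W(P(-3, 5), -39) = 30*12 = 360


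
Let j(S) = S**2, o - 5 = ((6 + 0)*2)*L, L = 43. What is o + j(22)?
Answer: 1005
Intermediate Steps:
o = 521 (o = 5 + ((6 + 0)*2)*43 = 5 + (6*2)*43 = 5 + 12*43 = 5 + 516 = 521)
o + j(22) = 521 + 22**2 = 521 + 484 = 1005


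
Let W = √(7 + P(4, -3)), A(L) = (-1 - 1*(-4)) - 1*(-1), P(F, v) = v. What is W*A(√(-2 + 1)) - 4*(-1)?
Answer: 12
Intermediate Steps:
A(L) = 4 (A(L) = (-1 + 4) + 1 = 3 + 1 = 4)
W = 2 (W = √(7 - 3) = √4 = 2)
W*A(√(-2 + 1)) - 4*(-1) = 2*4 - 4*(-1) = 8 + 4 = 12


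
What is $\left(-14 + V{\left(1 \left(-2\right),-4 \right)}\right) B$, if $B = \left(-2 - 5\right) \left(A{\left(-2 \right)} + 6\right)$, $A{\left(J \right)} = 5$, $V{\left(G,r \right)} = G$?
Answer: $1232$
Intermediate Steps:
$B = -77$ ($B = \left(-2 - 5\right) \left(5 + 6\right) = \left(-7\right) 11 = -77$)
$\left(-14 + V{\left(1 \left(-2\right),-4 \right)}\right) B = \left(-14 + 1 \left(-2\right)\right) \left(-77\right) = \left(-14 - 2\right) \left(-77\right) = \left(-16\right) \left(-77\right) = 1232$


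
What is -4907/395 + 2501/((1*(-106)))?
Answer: -1508037/41870 ≈ -36.017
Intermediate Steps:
-4907/395 + 2501/((1*(-106))) = -4907*1/395 + 2501/(-106) = -4907/395 + 2501*(-1/106) = -4907/395 - 2501/106 = -1508037/41870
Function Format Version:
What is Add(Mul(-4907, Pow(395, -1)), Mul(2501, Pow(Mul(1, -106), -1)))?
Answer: Rational(-1508037, 41870) ≈ -36.017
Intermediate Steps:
Add(Mul(-4907, Pow(395, -1)), Mul(2501, Pow(Mul(1, -106), -1))) = Add(Mul(-4907, Rational(1, 395)), Mul(2501, Pow(-106, -1))) = Add(Rational(-4907, 395), Mul(2501, Rational(-1, 106))) = Add(Rational(-4907, 395), Rational(-2501, 106)) = Rational(-1508037, 41870)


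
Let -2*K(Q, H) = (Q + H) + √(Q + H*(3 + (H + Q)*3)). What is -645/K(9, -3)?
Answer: 86 - 43*I*√6 ≈ 86.0 - 105.33*I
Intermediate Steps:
K(Q, H) = -H/2 - Q/2 - √(Q + H*(3 + 3*H + 3*Q))/2 (K(Q, H) = -((Q + H) + √(Q + H*(3 + (H + Q)*3)))/2 = -((H + Q) + √(Q + H*(3 + (3*H + 3*Q))))/2 = -((H + Q) + √(Q + H*(3 + 3*H + 3*Q)))/2 = -(H + Q + √(Q + H*(3 + 3*H + 3*Q)))/2 = -H/2 - Q/2 - √(Q + H*(3 + 3*H + 3*Q))/2)
-645/K(9, -3) = -645/(-½*(-3) - ½*9 - √(9 + 3*(-3) + 3*(-3)² + 3*(-3)*9)/2) = -645/(3/2 - 9/2 - √(9 - 9 + 3*9 - 81)/2) = -645/(3/2 - 9/2 - √(9 - 9 + 27 - 81)/2) = -645/(3/2 - 9/2 - 3*I*√6/2) = -645/(-3 - 3*I*√6/2)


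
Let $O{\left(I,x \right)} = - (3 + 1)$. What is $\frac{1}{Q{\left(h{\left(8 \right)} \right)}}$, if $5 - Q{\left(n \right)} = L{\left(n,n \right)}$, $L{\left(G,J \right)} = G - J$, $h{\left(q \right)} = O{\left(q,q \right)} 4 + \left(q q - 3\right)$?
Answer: $\frac{1}{5} \approx 0.2$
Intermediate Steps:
$O{\left(I,x \right)} = -4$ ($O{\left(I,x \right)} = \left(-1\right) 4 = -4$)
$h{\left(q \right)} = -19 + q^{2}$ ($h{\left(q \right)} = \left(-4\right) 4 + \left(q q - 3\right) = -16 + \left(q^{2} - 3\right) = -16 + \left(-3 + q^{2}\right) = -19 + q^{2}$)
$Q{\left(n \right)} = 5$ ($Q{\left(n \right)} = 5 - \left(n - n\right) = 5 - 0 = 5 + 0 = 5$)
$\frac{1}{Q{\left(h{\left(8 \right)} \right)}} = \frac{1}{5}$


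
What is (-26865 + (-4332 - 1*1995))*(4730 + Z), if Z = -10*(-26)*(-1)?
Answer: -148368240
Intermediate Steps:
Z = -260 (Z = 260*(-1) = -260)
(-26865 + (-4332 - 1*1995))*(4730 + Z) = (-26865 + (-4332 - 1*1995))*(4730 - 260) = (-26865 + (-4332 - 1995))*4470 = (-26865 - 6327)*4470 = -33192*4470 = -148368240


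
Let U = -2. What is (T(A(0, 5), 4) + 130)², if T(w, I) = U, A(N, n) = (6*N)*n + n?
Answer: 16384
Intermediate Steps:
A(N, n) = n + 6*N*n (A(N, n) = 6*N*n + n = n + 6*N*n)
T(w, I) = -2
(T(A(0, 5), 4) + 130)² = (-2 + 130)² = 128² = 16384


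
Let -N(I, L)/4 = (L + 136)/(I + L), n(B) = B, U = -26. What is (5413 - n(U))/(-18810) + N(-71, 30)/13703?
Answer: -1014421819/3522630210 ≈ -0.28797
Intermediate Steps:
N(I, L) = -4*(136 + L)/(I + L) (N(I, L) = -4*(L + 136)/(I + L) = -4*(136 + L)/(I + L))
(5413 - n(U))/(-18810) + N(-71, 30)/13703 = (5413 - 1*(-26))/(-18810) + (4*(-136 - 1*30)/(-71 + 30))/13703 = (5413 + 26)*(-1/18810) + (4*(-136 - 30)/(-41))*(1/13703) = 5439*(-1/18810) + (4*(-1/41)*(-166))*(1/13703) = -1813/6270 + (664/41)*(1/13703) = -1813/6270 + 664/561823 = -1014421819/3522630210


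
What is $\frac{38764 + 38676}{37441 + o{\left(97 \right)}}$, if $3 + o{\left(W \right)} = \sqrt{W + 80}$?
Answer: $\frac{2899198720}{1401603667} - \frac{77440 \sqrt{177}}{1401603667} \approx 2.0678$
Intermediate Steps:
$o{\left(W \right)} = -3 + \sqrt{80 + W}$ ($o{\left(W \right)} = -3 + \sqrt{W + 80} = -3 + \sqrt{80 + W}$)
$\frac{38764 + 38676}{37441 + o{\left(97 \right)}} = \frac{38764 + 38676}{37441 - \left(3 - \sqrt{80 + 97}\right)} = \frac{77440}{37441 - \left(3 - \sqrt{177}\right)} = \frac{77440}{37438 + \sqrt{177}}$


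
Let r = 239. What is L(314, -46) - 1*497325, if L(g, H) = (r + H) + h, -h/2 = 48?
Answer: -497228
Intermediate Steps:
h = -96 (h = -2*48 = -96)
L(g, H) = 143 + H (L(g, H) = (239 + H) - 96 = 143 + H)
L(314, -46) - 1*497325 = (143 - 46) - 1*497325 = 97 - 497325 = -497228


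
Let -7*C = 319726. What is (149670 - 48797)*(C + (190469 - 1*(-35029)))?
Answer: 126974897480/7 ≈ 1.8139e+10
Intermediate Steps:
C = -319726/7 (C = -⅐*319726 = -319726/7 ≈ -45675.)
(149670 - 48797)*(C + (190469 - 1*(-35029))) = (149670 - 48797)*(-319726/7 + (190469 - 1*(-35029))) = 100873*(-319726/7 + (190469 + 35029)) = 100873*(-319726/7 + 225498) = 100873*(1258760/7) = 126974897480/7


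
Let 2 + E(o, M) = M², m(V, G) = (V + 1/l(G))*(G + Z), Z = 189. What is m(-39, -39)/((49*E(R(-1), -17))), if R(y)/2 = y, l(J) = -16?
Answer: -46875/112504 ≈ -0.41665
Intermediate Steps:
R(y) = 2*y
m(V, G) = (189 + G)*(-1/16 + V) (m(V, G) = (V + 1/(-16))*(G + 189) = (V - 1/16)*(189 + G) = (-1/16 + V)*(189 + G) = (189 + G)*(-1/16 + V))
E(o, M) = -2 + M²
m(-39, -39)/((49*E(R(-1), -17))) = (-189/16 - 1/16*(-39) - 39*(189 - 39))/((49*(-2 + (-17)²))) = (-189/16 + 39/16 - 39*150)/((49*(-2 + 289))) = (-189/16 + 39/16 - 5850)/((49*287)) = -46875/8/14063 = -46875/8*1/14063 = -46875/112504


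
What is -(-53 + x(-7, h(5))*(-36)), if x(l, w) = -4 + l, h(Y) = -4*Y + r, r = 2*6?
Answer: -343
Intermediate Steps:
r = 12
h(Y) = 12 - 4*Y (h(Y) = -4*Y + 12 = 12 - 4*Y)
-(-53 + x(-7, h(5))*(-36)) = -(-53 + (-4 - 7)*(-36)) = -(-53 - 11*(-36)) = -(-53 + 396) = -1*343 = -343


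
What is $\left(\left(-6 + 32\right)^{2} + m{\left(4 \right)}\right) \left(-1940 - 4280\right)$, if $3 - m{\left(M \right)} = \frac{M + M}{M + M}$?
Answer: $-4217160$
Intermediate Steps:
$m{\left(M \right)} = 2$ ($m{\left(M \right)} = 3 - \frac{M + M}{M + M} = 3 - \frac{2 M}{2 M} = 3 - 2 M \frac{1}{2 M} = 3 - 1 = 2$)
$\left(\left(-6 + 32\right)^{2} + m{\left(4 \right)}\right) \left(-1940 - 4280\right) = \left(\left(-6 + 32\right)^{2} + 2\right) \left(-1940 - 4280\right) = \left(26^{2} + 2\right) \left(-6220\right) = \left(676 + 2\right) \left(-6220\right) = 678 \left(-6220\right) = -4217160$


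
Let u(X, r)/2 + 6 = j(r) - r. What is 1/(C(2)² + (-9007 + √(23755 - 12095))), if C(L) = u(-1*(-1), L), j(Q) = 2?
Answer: -8863/78541109 - 2*√2915/78541109 ≈ -0.00011422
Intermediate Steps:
u(X, r) = -8 - 2*r (u(X, r) = -12 + 2*(2 - r) = -12 + (4 - 2*r) = -8 - 2*r)
C(L) = -8 - 2*L
1/(C(2)² + (-9007 + √(23755 - 12095))) = 1/((-8 - 2*2)² + (-9007 + √(23755 - 12095))) = 1/((-8 - 4)² + (-9007 + √11660)) = 1/((-12)² + (-9007 + 2*√2915)) = 1/(144 + (-9007 + 2*√2915)) = 1/(-8863 + 2*√2915)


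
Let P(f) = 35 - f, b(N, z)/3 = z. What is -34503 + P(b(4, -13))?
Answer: -34429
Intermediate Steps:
b(N, z) = 3*z
-34503 + P(b(4, -13)) = -34503 + (35 - 3*(-13)) = -34503 + (35 - 1*(-39)) = -34503 + (35 + 39) = -34503 + 74 = -34429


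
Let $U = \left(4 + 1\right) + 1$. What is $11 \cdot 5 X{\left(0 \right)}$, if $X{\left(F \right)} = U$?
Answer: $330$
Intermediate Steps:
$U = 6$ ($U = 5 + 1 = 6$)
$X{\left(F \right)} = 6$
$11 \cdot 5 X{\left(0 \right)} = 11 \cdot 5 \cdot 6 = 55 \cdot 6 = 330$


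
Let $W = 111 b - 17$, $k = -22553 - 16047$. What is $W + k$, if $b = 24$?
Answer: $-35953$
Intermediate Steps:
$k = -38600$
$W = 2647$ ($W = 111 \cdot 24 - 17 = 2664 - 17 = 2647$)
$W + k = 2647 - 38600 = -35953$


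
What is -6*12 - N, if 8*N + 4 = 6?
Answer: -289/4 ≈ -72.250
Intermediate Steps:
N = ¼ (N = -½ + (⅛)*6 = -½ + ¾ = ¼ ≈ 0.25000)
-6*12 - N = -6*12 - 1*¼ = -72 - ¼ = -289/4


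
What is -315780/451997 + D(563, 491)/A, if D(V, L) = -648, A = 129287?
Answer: -41119142916/58437336139 ≈ -0.70364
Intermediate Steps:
-315780/451997 + D(563, 491)/A = -315780/451997 - 648/129287 = -41119142916/58437336139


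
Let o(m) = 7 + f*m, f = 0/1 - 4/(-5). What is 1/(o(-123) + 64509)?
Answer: 5/322088 ≈ 1.5524e-5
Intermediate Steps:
f = ⅘ (f = 0*1 - 4*(-⅕) = 0 + ⅘ = ⅘ ≈ 0.80000)
o(m) = 7 + 4*m/5
1/(o(-123) + 64509) = 1/((7 + (⅘)*(-123)) + 64509) = 1/((7 - 492/5) + 64509) = 1/(-457/5 + 64509) = 1/(322088/5) = 5/322088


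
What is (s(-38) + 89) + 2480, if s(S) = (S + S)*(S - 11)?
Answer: 6293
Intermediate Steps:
s(S) = 2*S*(-11 + S) (s(S) = (2*S)*(-11 + S) = 2*S*(-11 + S))
(s(-38) + 89) + 2480 = (2*(-38)*(-11 - 38) + 89) + 2480 = (2*(-38)*(-49) + 89) + 2480 = (3724 + 89) + 2480 = 3813 + 2480 = 6293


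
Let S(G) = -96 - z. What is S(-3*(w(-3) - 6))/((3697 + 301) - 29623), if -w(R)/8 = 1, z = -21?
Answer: 3/1025 ≈ 0.0029268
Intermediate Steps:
w(R) = -8 (w(R) = -8*1 = -8)
S(G) = -75 (S(G) = -96 - 1*(-21) = -96 + 21 = -75)
S(-3*(w(-3) - 6))/((3697 + 301) - 29623) = -75/((3697 + 301) - 29623) = -75/(3998 - 29623) = -75/(-25625) = -75*(-1/25625) = 3/1025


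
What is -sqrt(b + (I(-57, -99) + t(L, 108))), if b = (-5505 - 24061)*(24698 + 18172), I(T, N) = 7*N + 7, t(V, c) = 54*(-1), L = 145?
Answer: -2*I*sqrt(316873790) ≈ -35602.0*I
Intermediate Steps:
t(V, c) = -54
I(T, N) = 7 + 7*N
b = -1267494420 (b = -29566*42870 = -1267494420)
-sqrt(b + (I(-57, -99) + t(L, 108))) = -sqrt(-1267494420 + ((7 + 7*(-99)) - 54)) = -sqrt(-1267494420 + ((7 - 693) - 54)) = -sqrt(-1267494420 + (-686 - 54)) = -sqrt(-1267494420 - 740) = -sqrt(-1267495160) = -2*I*sqrt(316873790)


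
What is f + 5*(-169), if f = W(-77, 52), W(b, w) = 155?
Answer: -690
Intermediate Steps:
f = 155
f + 5*(-169) = 155 + 5*(-169) = 155 - 845 = -690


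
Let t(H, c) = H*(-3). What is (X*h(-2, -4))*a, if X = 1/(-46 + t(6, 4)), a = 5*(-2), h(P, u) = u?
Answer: -5/8 ≈ -0.62500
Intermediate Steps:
a = -10
t(H, c) = -3*H
X = -1/64 (X = 1/(-46 - 3*6) = 1/(-46 - 18) = 1/(-64) = -1/64 ≈ -0.015625)
(X*h(-2, -4))*a = -1/64*(-4)*(-10) = (1/16)*(-10) = -5/8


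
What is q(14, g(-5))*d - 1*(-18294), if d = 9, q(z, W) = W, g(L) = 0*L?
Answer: 18294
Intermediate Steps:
g(L) = 0
q(14, g(-5))*d - 1*(-18294) = 0*9 - 1*(-18294) = 0 + 18294 = 18294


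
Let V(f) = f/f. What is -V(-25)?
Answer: -1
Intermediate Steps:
V(f) = 1
-V(-25) = -1*1 = -1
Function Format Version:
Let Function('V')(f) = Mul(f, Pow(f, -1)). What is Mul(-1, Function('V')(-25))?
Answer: -1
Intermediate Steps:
Function('V')(f) = 1
Mul(-1, Function('V')(-25)) = Mul(-1, 1) = -1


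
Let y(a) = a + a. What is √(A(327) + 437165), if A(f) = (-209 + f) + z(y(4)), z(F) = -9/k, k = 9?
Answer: √437282 ≈ 661.27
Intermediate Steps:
y(a) = 2*a
z(F) = -1 (z(F) = -9/9 = -9*⅑ = -1)
A(f) = -210 + f (A(f) = (-209 + f) - 1 = -210 + f)
√(A(327) + 437165) = √((-210 + 327) + 437165) = √(117 + 437165) = √437282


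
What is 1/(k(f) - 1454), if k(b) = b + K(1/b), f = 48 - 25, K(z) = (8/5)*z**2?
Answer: -2645/3784987 ≈ -0.00069881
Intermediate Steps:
K(z) = 8*z**2/5 (K(z) = (8*(1/5))*z**2 = 8*z**2/5)
f = 23
k(b) = b + 8/(5*b**2) (k(b) = b + 8*(1/b)**2/5 = b + 8/(5*b**2))
1/(k(f) - 1454) = 1/((23 + (8/5)/23**2) - 1454) = 1/((23 + (8/5)*(1/529)) - 1454) = 1/((23 + 8/2645) - 1454) = 1/(60843/2645 - 1454) = 1/(-3784987/2645) = -2645/3784987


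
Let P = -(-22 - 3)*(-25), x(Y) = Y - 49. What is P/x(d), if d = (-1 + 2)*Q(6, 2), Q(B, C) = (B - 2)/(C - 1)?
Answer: 125/9 ≈ 13.889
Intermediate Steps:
Q(B, C) = (-2 + B)/(-1 + C)
d = 4 (d = (-1 + 2)*((-2 + 6)/(-1 + 2)) = 1*(4/1) = 1*(1*4) = 1*4 = 4)
x(Y) = -49 + Y
P = -625 (P = -(-25)*(-25) = -1*625 = -625)
P/x(d) = -625/(-49 + 4) = -625/(-45) = -625*(-1/45) = 125/9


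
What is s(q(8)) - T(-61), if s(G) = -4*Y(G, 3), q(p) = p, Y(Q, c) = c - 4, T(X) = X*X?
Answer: -3717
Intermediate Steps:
T(X) = X²
Y(Q, c) = -4 + c
s(G) = 4 (s(G) = -4*(-4 + 3) = -4*(-1) = 4)
s(q(8)) - T(-61) = 4 - 1*(-61)² = 4 - 1*3721 = 4 - 3721 = -3717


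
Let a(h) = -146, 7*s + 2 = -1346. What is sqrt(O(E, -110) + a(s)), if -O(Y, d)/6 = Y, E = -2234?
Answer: sqrt(13258) ≈ 115.14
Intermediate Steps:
s = -1348/7 (s = -2/7 + (1/7)*(-1346) = -2/7 - 1346/7 = -1348/7 ≈ -192.57)
O(Y, d) = -6*Y
sqrt(O(E, -110) + a(s)) = sqrt(-6*(-2234) - 146) = sqrt(13404 - 146) = sqrt(13258)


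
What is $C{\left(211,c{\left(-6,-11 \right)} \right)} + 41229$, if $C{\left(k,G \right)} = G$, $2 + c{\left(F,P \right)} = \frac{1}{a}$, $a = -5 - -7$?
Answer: $\frac{82455}{2} \approx 41228.0$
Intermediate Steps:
$a = 2$ ($a = -5 + 7 = 2$)
$c{\left(F,P \right)} = - \frac{3}{2}$ ($c{\left(F,P \right)} = -2 + \frac{1}{2} = - \frac{3}{2}$)
$C{\left(211,c{\left(-6,-11 \right)} \right)} + 41229 = - \frac{3}{2} + 41229 = \frac{82455}{2}$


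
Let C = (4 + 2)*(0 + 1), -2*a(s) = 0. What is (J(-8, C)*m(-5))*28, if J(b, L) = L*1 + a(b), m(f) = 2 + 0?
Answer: 336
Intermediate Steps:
a(s) = 0 (a(s) = -1/2*0 = 0)
m(f) = 2
C = 6 (C = 6*1 = 6)
J(b, L) = L (J(b, L) = L*1 + 0 = L + 0 = L)
(J(-8, C)*m(-5))*28 = (6*2)*28 = 12*28 = 336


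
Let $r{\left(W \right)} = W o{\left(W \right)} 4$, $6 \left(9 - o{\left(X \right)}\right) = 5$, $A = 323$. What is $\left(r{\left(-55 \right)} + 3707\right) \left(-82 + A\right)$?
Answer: $\frac{1381171}{3} \approx 4.6039 \cdot 10^{5}$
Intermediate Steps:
$o{\left(X \right)} = \frac{49}{6}$ ($o{\left(X \right)} = 9 - \frac{5}{6} = \frac{49}{6}$)
$r{\left(W \right)} = \frac{98 W}{3}$ ($r{\left(W \right)} = W \frac{49}{6} \cdot 4 = \frac{49 W}{6} \cdot 4 = \frac{98 W}{3}$)
$\left(r{\left(-55 \right)} + 3707\right) \left(-82 + A\right) = \left(\frac{98}{3} \left(-55\right) + 3707\right) \left(-82 + 323\right) = \left(- \frac{5390}{3} + 3707\right) 241 = \frac{5731}{3} \cdot 241 = \frac{1381171}{3}$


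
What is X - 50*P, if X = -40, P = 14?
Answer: -740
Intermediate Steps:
X - 50*P = -40 - 50*14 = -40 - 700 = -740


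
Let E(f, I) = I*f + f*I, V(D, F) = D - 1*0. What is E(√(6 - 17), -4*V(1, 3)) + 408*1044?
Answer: 425952 - 8*I*√11 ≈ 4.2595e+5 - 26.533*I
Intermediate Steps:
V(D, F) = D (V(D, F) = D + 0 = D)
E(f, I) = 2*I*f (E(f, I) = I*f + I*f = 2*I*f)
E(√(6 - 17), -4*V(1, 3)) + 408*1044 = 2*(-4*1)*√(6 - 17) + 408*1044 = 2*(-4)*√(-11) + 425952 = 2*(-4)*(I*√11) + 425952 = -8*I*√11 + 425952 = 425952 - 8*I*√11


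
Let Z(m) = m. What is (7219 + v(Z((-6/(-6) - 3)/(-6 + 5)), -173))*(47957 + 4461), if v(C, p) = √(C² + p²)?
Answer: 378405542 + 52418*√29933 ≈ 3.8747e+8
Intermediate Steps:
(7219 + v(Z((-6/(-6) - 3)/(-6 + 5)), -173))*(47957 + 4461) = (7219 + √(((-6/(-6) - 3)/(-6 + 5))² + (-173)²))*(47957 + 4461) = (7219 + √(((-6*(-⅙) - 3)/(-1))² + 29929))*52418 = (7219 + √(((1 - 3)*(-1))² + 29929))*52418 = (7219 + √((-2*(-1))² + 29929))*52418 = (7219 + √(2² + 29929))*52418 = (7219 + √(4 + 29929))*52418 = (7219 + √29933)*52418 = 378405542 + 52418*√29933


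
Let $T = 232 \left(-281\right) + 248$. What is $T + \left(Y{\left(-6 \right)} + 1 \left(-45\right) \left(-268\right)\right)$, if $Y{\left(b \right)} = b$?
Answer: $-52890$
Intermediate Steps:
$T = -64944$ ($T = -65192 + 248 = -64944$)
$T + \left(Y{\left(-6 \right)} + 1 \left(-45\right) \left(-268\right)\right) = -64944 - \left(6 - 1 \left(-45\right) \left(-268\right)\right) = -64944 - -12054 = -64944 + \left(-6 + 12060\right) = -64944 + 12054 = -52890$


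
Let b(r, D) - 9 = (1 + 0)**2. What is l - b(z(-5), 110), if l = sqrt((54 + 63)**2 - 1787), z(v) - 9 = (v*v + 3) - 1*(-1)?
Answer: -10 + sqrt(11902) ≈ 99.096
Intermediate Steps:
z(v) = 13 + v**2 (z(v) = 9 + ((v*v + 3) - 1*(-1)) = 9 + ((v**2 + 3) + 1) = 9 + ((3 + v**2) + 1) = 9 + (4 + v**2) = 13 + v**2)
b(r, D) = 10 (b(r, D) = 9 + (1 + 0)**2 = 9 + 1**2 = 9 + 1 = 10)
l = sqrt(11902) (l = sqrt(117**2 - 1787) = sqrt(13689 - 1787) = sqrt(11902) ≈ 109.10)
l - b(z(-5), 110) = sqrt(11902) - 1*10 = sqrt(11902) - 10 = -10 + sqrt(11902)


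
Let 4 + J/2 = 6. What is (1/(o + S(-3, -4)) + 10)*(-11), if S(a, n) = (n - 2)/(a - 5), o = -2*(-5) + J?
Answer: -6534/59 ≈ -110.75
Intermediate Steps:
J = 4 (J = -8 + 2*6 = -8 + 12 = 4)
o = 14 (o = -2*(-5) + 4 = 10 + 4 = 14)
S(a, n) = (-2 + n)/(-5 + a)
(1/(o + S(-3, -4)) + 10)*(-11) = (1/(14 + (-2 - 4)/(-5 - 3)) + 10)*(-11) = (1/(14 - 6/(-8)) + 10)*(-11) = (1/(14 - 1/8*(-6)) + 10)*(-11) = (1/(14 + 3/4) + 10)*(-11) = (1/(59/4) + 10)*(-11) = (4/59 + 10)*(-11) = (594/59)*(-11) = -6534/59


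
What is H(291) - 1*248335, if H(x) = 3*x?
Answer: -247462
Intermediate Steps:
H(291) - 1*248335 = 3*291 - 1*248335 = 873 - 248335 = -247462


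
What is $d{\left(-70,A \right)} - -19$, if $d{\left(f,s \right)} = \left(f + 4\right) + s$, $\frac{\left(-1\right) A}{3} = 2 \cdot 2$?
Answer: $-59$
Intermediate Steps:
$A = -12$ ($A = - 3 \cdot 2 \cdot 2 = \left(-3\right) 4 = -12$)
$d{\left(f,s \right)} = 4 + f + s$ ($d{\left(f,s \right)} = \left(4 + f\right) + s = 4 + f + s$)
$d{\left(-70,A \right)} - -19 = \left(4 - 70 - 12\right) - -19 = -78 + 19 = -59$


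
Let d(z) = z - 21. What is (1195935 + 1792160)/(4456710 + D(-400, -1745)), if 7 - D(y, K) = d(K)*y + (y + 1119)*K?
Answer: 2988095/5004972 ≈ 0.59702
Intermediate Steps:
d(z) = -21 + z
D(y, K) = 7 - K*(1119 + y) - y*(-21 + K) (D(y, K) = 7 - ((-21 + K)*y + (y + 1119)*K) = 7 - (y*(-21 + K) + (1119 + y)*K) = 7 - (y*(-21 + K) + K*(1119 + y)) = 7 - (K*(1119 + y) + y*(-21 + K)) = 7 + (-K*(1119 + y) - y*(-21 + K)) = 7 - K*(1119 + y) - y*(-21 + K))
(1195935 + 1792160)/(4456710 + D(-400, -1745)) = (1195935 + 1792160)/(4456710 + (7 - 1119*(-1745) - 1*(-1745)*(-400) - 1*(-400)*(-21 - 1745))) = 2988095/(4456710 + (7 + 1952655 - 698000 - 1*(-400)*(-1766))) = 2988095/(4456710 + (7 + 1952655 - 698000 - 706400)) = 2988095/(4456710 + 548262) = 2988095/5004972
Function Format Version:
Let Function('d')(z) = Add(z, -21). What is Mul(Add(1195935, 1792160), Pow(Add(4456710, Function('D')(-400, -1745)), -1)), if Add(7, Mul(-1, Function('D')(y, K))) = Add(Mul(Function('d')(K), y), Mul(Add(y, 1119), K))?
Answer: Rational(2988095, 5004972) ≈ 0.59702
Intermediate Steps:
Function('d')(z) = Add(-21, z)
Function('D')(y, K) = Add(7, Mul(-1, K, Add(1119, y)), Mul(-1, y, Add(-21, K))) (Function('D')(y, K) = Add(7, Mul(-1, Add(Mul(Add(-21, K), y), Mul(Add(y, 1119), K)))) = Add(7, Mul(-1, Add(Mul(y, Add(-21, K)), Mul(Add(1119, y), K)))) = Add(7, Mul(-1, Add(Mul(y, Add(-21, K)), Mul(K, Add(1119, y))))) = Add(7, Mul(-1, Add(Mul(K, Add(1119, y)), Mul(y, Add(-21, K))))) = Add(7, Add(Mul(-1, K, Add(1119, y)), Mul(-1, y, Add(-21, K)))) = Add(7, Mul(-1, K, Add(1119, y)), Mul(-1, y, Add(-21, K))))
Mul(Add(1195935, 1792160), Pow(Add(4456710, Function('D')(-400, -1745)), -1)) = Mul(Add(1195935, 1792160), Pow(Add(4456710, Add(7, Mul(-1119, -1745), Mul(-1, -1745, -400), Mul(-1, -400, Add(-21, -1745)))), -1)) = Mul(2988095, Pow(Add(4456710, Add(7, 1952655, -698000, Mul(-1, -400, -1766))), -1)) = Mul(2988095, Pow(Add(4456710, Add(7, 1952655, -698000, -706400)), -1)) = Mul(2988095, Pow(Add(4456710, 548262), -1)) = Mul(2988095, Pow(5004972, -1)) = Mul(2988095, Rational(1, 5004972)) = Rational(2988095, 5004972)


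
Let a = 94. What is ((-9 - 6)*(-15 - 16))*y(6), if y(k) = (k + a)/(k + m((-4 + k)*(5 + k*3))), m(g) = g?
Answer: 11625/13 ≈ 894.23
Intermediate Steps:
y(k) = (94 + k)/(k + (-4 + k)*(5 + 3*k)) (y(k) = (k + 94)/(k + (-4 + k)*(5 + k*3)) = (94 + k)/(k + (-4 + k)*(5 + 3*k)))
((-9 - 6)*(-15 - 16))*y(6) = ((-9 - 6)*(-15 - 16))*((94 + 6)/(-20 - 6*6 + 3*6**2)) = (-15*(-31))*(100/(-20 - 36 + 3*36)) = 465*(100/(-20 - 36 + 108)) = 465*(100/52) = 465*((1/52)*100) = 465*(25/13) = 11625/13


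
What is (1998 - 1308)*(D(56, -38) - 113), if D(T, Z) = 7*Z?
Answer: -261510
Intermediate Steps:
(1998 - 1308)*(D(56, -38) - 113) = (1998 - 1308)*(7*(-38) - 113) = 690*(-266 - 113) = 690*(-379) = -261510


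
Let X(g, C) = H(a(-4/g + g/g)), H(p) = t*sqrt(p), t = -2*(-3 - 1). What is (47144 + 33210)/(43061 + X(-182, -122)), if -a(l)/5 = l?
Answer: 314871247054/168736754371 - 642832*I*sqrt(42315)/168736754371 ≈ 1.8661 - 0.00078367*I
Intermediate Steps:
a(l) = -5*l
t = 8 (t = -2*(-4) = 8)
H(p) = 8*sqrt(p)
X(g, C) = 8*sqrt(-5 + 20/g) (X(g, C) = 8*sqrt(-5*(-4/g + g/g)) = 8*sqrt(-5*(-4/g + 1)) = 8*sqrt(-5*(1 - 4/g)) = 8*sqrt(-5 + 20/g))
(47144 + 33210)/(43061 + X(-182, -122)) = (47144 + 33210)/(43061 + 8*sqrt(5)*sqrt((4 - 1*(-182))/(-182))) = 80354/(43061 + 8*sqrt(5)*sqrt(-(4 + 182)/182)) = 80354/(43061 + 8*sqrt(5)*sqrt(-1/182*186)) = 80354/(43061 + 8*sqrt(5)*sqrt(-93/91)) = 80354/(43061 + 8*sqrt(5)*(I*sqrt(8463)/91)) = 80354/(43061 + 8*I*sqrt(42315)/91)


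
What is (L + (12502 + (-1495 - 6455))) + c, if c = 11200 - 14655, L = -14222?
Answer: -13125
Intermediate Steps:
c = -3455
(L + (12502 + (-1495 - 6455))) + c = (-14222 + (12502 + (-1495 - 6455))) - 3455 = (-14222 + (12502 - 7950)) - 3455 = (-14222 + 4552) - 3455 = -9670 - 3455 = -13125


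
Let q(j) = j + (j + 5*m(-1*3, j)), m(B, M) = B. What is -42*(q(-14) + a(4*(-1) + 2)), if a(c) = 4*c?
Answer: 2142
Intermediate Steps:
q(j) = -15 + 2*j (q(j) = j + (j + 5*(-1*3)) = j + (j + 5*(-3)) = j + (j - 15) = j + (-15 + j) = -15 + 2*j)
-42*(q(-14) + a(4*(-1) + 2)) = -42*((-15 + 2*(-14)) + 4*(4*(-1) + 2)) = -42*((-15 - 28) + 4*(-4 + 2)) = -42*(-43 + 4*(-2)) = -42*(-43 - 8) = -42*(-51) = 2142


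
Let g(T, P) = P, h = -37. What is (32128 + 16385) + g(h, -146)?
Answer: 48367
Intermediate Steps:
(32128 + 16385) + g(h, -146) = (32128 + 16385) - 146 = 48513 - 146 = 48367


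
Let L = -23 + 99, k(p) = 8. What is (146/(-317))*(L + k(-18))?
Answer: -12264/317 ≈ -38.688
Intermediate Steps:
L = 76
(146/(-317))*(L + k(-18)) = (146/(-317))*(76 + 8) = (146*(-1/317))*84 = -146/317*84 = -12264/317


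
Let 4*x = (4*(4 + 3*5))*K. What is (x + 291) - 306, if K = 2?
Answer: 23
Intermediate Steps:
x = 38 (x = ((4*(4 + 3*5))*2)/4 = ((4*(4 + 15))*2)/4 = ((4*19)*2)/4 = (76*2)/4 = (¼)*152 = 38)
(x + 291) - 306 = (38 + 291) - 306 = 329 - 306 = 23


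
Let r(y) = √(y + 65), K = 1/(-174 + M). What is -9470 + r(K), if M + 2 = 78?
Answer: -9470 + √12738/14 ≈ -9461.9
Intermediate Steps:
M = 76 (M = -2 + 78 = 76)
K = -1/98 (K = 1/(-174 + 76) = 1/(-98) = -1/98 ≈ -0.010204)
r(y) = √(65 + y)
-9470 + r(K) = -9470 + √(65 - 1/98) = -9470 + √(6369/98) = -9470 + √12738/14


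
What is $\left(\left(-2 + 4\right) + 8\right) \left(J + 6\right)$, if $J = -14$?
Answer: $-80$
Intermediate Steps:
$\left(\left(-2 + 4\right) + 8\right) \left(J + 6\right) = \left(\left(-2 + 4\right) + 8\right) \left(-14 + 6\right) = \left(2 + 8\right) \left(-8\right) = 10 \left(-8\right) = -80$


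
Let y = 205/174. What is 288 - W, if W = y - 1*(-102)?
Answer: 32159/174 ≈ 184.82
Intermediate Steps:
y = 205/174 (y = 205*(1/174) = 205/174 ≈ 1.1782)
W = 17953/174 (W = 205/174 - 1*(-102) = 205/174 + 102 = 17953/174 ≈ 103.18)
288 - W = 288 - 1*17953/174 = 288 - 17953/174 = 32159/174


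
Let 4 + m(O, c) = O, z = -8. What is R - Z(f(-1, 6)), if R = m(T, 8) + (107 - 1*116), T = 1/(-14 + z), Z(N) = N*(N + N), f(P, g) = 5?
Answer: -1387/22 ≈ -63.045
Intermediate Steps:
Z(N) = 2*N**2 (Z(N) = N*(2*N) = 2*N**2)
T = -1/22 (T = 1/(-14 - 8) = 1/(-22) = -1/22 ≈ -0.045455)
m(O, c) = -4 + O
R = -287/22 (R = (-4 - 1/22) + (107 - 1*116) = -89/22 + (107 - 116) = -89/22 - 9 = -287/22 ≈ -13.045)
R - Z(f(-1, 6)) = -287/22 - 2*5**2 = -287/22 - 2*25 = -287/22 - 1*50 = -287/22 - 50 = -1387/22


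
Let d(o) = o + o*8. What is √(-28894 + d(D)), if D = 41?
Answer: 5*I*√1141 ≈ 168.89*I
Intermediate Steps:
d(o) = 9*o (d(o) = o + 8*o = 9*o)
√(-28894 + d(D)) = √(-28894 + 9*41) = √(-28894 + 369) = √(-28525) = 5*I*√1141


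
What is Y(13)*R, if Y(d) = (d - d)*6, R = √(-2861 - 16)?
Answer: 0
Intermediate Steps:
R = I*√2877 (R = √(-2877) = I*√2877 ≈ 53.638*I)
Y(d) = 0 (Y(d) = 0*6 = 0)
Y(13)*R = 0*(I*√2877) = 0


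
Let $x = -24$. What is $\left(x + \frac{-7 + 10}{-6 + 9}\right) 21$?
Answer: $-483$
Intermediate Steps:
$\left(x + \frac{-7 + 10}{-6 + 9}\right) 21 = \left(-24 + \frac{-7 + 10}{-6 + 9}\right) 21 = \left(-24 + \frac{3}{3}\right) 21 = \left(-24 + 3 \cdot \frac{1}{3}\right) 21 = \left(-24 + 1\right) 21 = \left(-23\right) 21 = -483$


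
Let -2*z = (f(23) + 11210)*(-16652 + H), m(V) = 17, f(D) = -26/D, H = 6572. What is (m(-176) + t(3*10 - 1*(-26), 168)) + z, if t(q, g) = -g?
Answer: 1299328687/23 ≈ 5.6493e+7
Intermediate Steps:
z = 1299332160/23 (z = -(-26/23 + 11210)*(-16652 + 6572)/2 = -(-26*1/23 + 11210)*(-10080)/2 = -(-26/23 + 11210)*(-10080)/2 = -128902*(-10080)/23 = -½*(-2598664320/23) = 1299332160/23 ≈ 5.6493e+7)
(m(-176) + t(3*10 - 1*(-26), 168)) + z = (17 - 1*168) + 1299332160/23 = (17 - 168) + 1299332160/23 = -151 + 1299332160/23 = 1299328687/23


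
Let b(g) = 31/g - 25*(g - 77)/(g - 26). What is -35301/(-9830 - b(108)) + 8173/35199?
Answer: 5857471713125/1530686980539 ≈ 3.8267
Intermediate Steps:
b(g) = 31/g - 25*(-77 + g)/(-26 + g)
-35301/(-9830 - b(108)) + 8173/35199 = -35301/(-9830 - (-806 - 25*108² + 1956*108)/(108*(-26 + 108))) + 8173/35199 = -35301/(-9830 - (-806 - 25*11664 + 211248)/(108*82)) + 8173*(1/35199) = -35301/(-9830 - (-806 - 291600 + 211248)/(108*82)) + 8173/35199 = -35301/(-9830 - (-81158)/(108*82)) + 8173/35199 = -35301/(-9830 - 1*(-40579/4428)) + 8173/35199 = -35301/(-9830 + 40579/4428) + 8173/35199 = -35301/(-43486661/4428) + 8173/35199 = -35301*(-4428/43486661) + 8173/35199 = 156312828/43486661 + 8173/35199 = 5857471713125/1530686980539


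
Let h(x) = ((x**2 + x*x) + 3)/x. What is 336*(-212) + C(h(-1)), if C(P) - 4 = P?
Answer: -71233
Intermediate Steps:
h(x) = (3 + 2*x**2)/x (h(x) = ((x**2 + x**2) + 3)/x = (2*x**2 + 3)/x = (3 + 2*x**2)/x)
C(P) = 4 + P
336*(-212) + C(h(-1)) = 336*(-212) + (4 + (2*(-1) + 3/(-1))) = -71232 + (4 + (-2 + 3*(-1))) = -71232 + (4 + (-2 - 3)) = -71232 + (4 - 5) = -71232 - 1 = -71233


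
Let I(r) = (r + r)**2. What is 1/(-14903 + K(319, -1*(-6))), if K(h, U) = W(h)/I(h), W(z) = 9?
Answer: -407044/6066176723 ≈ -6.7101e-5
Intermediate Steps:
I(r) = 4*r**2 (I(r) = (2*r)**2 = 4*r**2)
K(h, U) = 9/(4*h**2) (K(h, U) = 9/((4*h**2)) = 9*(1/(4*h**2)) = 9/(4*h**2))
1/(-14903 + K(319, -1*(-6))) = 1/(-14903 + (9/4)/319**2) = 1/(-14903 + (9/4)*(1/101761)) = 1/(-14903 + 9/407044) = 1/(-6066176723/407044) = -407044/6066176723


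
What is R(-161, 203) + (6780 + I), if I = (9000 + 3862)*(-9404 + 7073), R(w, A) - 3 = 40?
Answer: -29974499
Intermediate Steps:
R(w, A) = 43 (R(w, A) = 3 + 40 = 43)
I = -29981322 (I = 12862*(-2331) = -29981322)
R(-161, 203) + (6780 + I) = 43 + (6780 - 29981322) = 43 - 29974542 = -29974499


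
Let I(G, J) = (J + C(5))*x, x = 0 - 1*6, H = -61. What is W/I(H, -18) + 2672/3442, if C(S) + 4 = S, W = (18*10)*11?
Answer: 590642/29257 ≈ 20.188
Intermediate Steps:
W = 1980 (W = 180*11 = 1980)
x = -6 (x = 0 - 6 = -6)
C(S) = -4 + S
I(G, J) = -6 - 6*J (I(G, J) = (J + (-4 + 5))*(-6) = (J + 1)*(-6) = (1 + J)*(-6) = -6 - 6*J)
W/I(H, -18) + 2672/3442 = 1980/(-6 - 6*(-18)) + 2672/3442 = 1980/(-6 + 108) + 2672*(1/3442) = 1980/102 + 1336/1721 = 1980*(1/102) + 1336/1721 = 330/17 + 1336/1721 = 590642/29257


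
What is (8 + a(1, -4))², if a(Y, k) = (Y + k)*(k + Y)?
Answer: 289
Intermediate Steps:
a(Y, k) = (Y + k)² (a(Y, k) = (Y + k)*(Y + k) = (Y + k)²)
(8 + a(1, -4))² = (8 + (1 - 4)²)² = (8 + (-3)²)² = (8 + 9)² = 17² = 289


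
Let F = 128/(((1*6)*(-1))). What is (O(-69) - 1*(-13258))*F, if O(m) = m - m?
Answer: -848512/3 ≈ -2.8284e+5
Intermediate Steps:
O(m) = 0
F = -64/3 (F = 128/((6*(-1))) = 128/(-6) = 128*(-1/6) = -64/3 ≈ -21.333)
(O(-69) - 1*(-13258))*F = (0 - 1*(-13258))*(-64/3) = (0 + 13258)*(-64/3) = 13258*(-64/3) = -848512/3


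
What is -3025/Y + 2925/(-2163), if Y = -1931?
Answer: 298300/1392251 ≈ 0.21426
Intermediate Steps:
-3025/Y + 2925/(-2163) = -3025/(-1931) + 2925/(-2163) = -3025*(-1/1931) + 2925*(-1/2163) = 3025/1931 - 975/721 = 298300/1392251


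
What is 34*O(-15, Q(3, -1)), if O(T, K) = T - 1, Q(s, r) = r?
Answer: -544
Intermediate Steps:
O(T, K) = -1 + T
34*O(-15, Q(3, -1)) = 34*(-1 - 15) = 34*(-16) = -544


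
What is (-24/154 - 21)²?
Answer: 2653641/5929 ≈ 447.57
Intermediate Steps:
(-24/154 - 21)² = (-24*1/154 - 21)² = (-12/77 - 21)² = (-1629/77)² = 2653641/5929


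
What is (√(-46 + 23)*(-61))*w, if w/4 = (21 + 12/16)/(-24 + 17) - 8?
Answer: 18971*I*√23/7 ≈ 12997.0*I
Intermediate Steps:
w = -311/7 (w = 4*((21 + 12/16)/(-24 + 17) - 8) = 4*((21 + 12*(1/16))/(-7) - 8) = 4*((21 + ¾)*(-⅐) - 8) = 4*((87/4)*(-⅐) - 8) = 4*(-87/28 - 8) = 4*(-311/28) = -311/7 ≈ -44.429)
(√(-46 + 23)*(-61))*w = (√(-46 + 23)*(-61))*(-311/7) = (√(-23)*(-61))*(-311/7) = ((I*√23)*(-61))*(-311/7) = -61*I*√23*(-311/7) = 18971*I*√23/7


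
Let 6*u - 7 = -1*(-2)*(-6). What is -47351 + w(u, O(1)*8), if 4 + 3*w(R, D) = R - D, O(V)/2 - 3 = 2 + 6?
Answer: -853403/18 ≈ -47411.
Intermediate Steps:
O(V) = 22 (O(V) = 6 + 2*(2 + 6) = 6 + 2*8 = 6 + 16 = 22)
u = -⅚ (u = 7/6 + (-1*(-2)*(-6))/6 = 7/6 + (2*(-6))/6 = 7/6 + (⅙)*(-12) = 7/6 - 2 = -⅚ ≈ -0.83333)
w(R, D) = -4/3 - D/3 + R/3 (w(R, D) = -4/3 + (R - D)/3 = -4/3 + (-D/3 + R/3) = -4/3 - D/3 + R/3)
-47351 + w(u, O(1)*8) = -47351 + (-4/3 - 22*8/3 + (⅓)*(-⅚)) = -47351 + (-4/3 - ⅓*176 - 5/18) = -47351 + (-4/3 - 176/3 - 5/18) = -47351 - 1085/18 = -853403/18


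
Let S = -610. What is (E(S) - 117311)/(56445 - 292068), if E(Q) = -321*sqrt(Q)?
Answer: 117311/235623 + 107*I*sqrt(610)/78541 ≈ 0.49788 + 0.033647*I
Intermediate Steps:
(E(S) - 117311)/(56445 - 292068) = (-321*I*sqrt(610) - 117311)/(56445 - 292068) = (-321*I*sqrt(610) - 117311)/(-235623) = (-321*I*sqrt(610) - 117311)*(-1/235623) = (-117311 - 321*I*sqrt(610))*(-1/235623) = 117311/235623 + 107*I*sqrt(610)/78541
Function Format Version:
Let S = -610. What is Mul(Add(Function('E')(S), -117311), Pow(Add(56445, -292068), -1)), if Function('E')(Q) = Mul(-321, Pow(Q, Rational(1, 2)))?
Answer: Add(Rational(117311, 235623), Mul(Rational(107, 78541), I, Pow(610, Rational(1, 2)))) ≈ Add(0.49788, Mul(0.033647, I))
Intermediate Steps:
Mul(Add(Function('E')(S), -117311), Pow(Add(56445, -292068), -1)) = Mul(Add(Mul(-321, Pow(-610, Rational(1, 2))), -117311), Pow(Add(56445, -292068), -1)) = Mul(Add(Mul(-321, Mul(I, Pow(610, Rational(1, 2)))), -117311), Pow(-235623, -1)) = Mul(Add(Mul(-321, I, Pow(610, Rational(1, 2))), -117311), Rational(-1, 235623)) = Mul(Add(-117311, Mul(-321, I, Pow(610, Rational(1, 2)))), Rational(-1, 235623)) = Add(Rational(117311, 235623), Mul(Rational(107, 78541), I, Pow(610, Rational(1, 2))))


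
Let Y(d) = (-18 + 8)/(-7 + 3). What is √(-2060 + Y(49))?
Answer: I*√8230/2 ≈ 45.36*I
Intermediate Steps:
Y(d) = 5/2 (Y(d) = -10/(-4) = -10*(-¼) = 5/2)
√(-2060 + Y(49)) = √(-2060 + 5/2) = √(-4115/2) = I*√8230/2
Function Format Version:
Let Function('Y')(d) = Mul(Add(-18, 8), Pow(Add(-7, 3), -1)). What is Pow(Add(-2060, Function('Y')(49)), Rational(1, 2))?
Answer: Mul(Rational(1, 2), I, Pow(8230, Rational(1, 2))) ≈ Mul(45.360, I)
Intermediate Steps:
Function('Y')(d) = Rational(5, 2) (Function('Y')(d) = Mul(-10, Pow(-4, -1)) = Mul(-10, Rational(-1, 4)) = Rational(5, 2))
Pow(Add(-2060, Function('Y')(49)), Rational(1, 2)) = Pow(Add(-2060, Rational(5, 2)), Rational(1, 2)) = Pow(Rational(-4115, 2), Rational(1, 2)) = Mul(Rational(1, 2), I, Pow(8230, Rational(1, 2)))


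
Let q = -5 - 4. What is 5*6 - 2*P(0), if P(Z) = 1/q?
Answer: 272/9 ≈ 30.222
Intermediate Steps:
q = -9
P(Z) = -1/9 (P(Z) = 1/(-9) = -1/9)
5*6 - 2*P(0) = 5*6 - 2*(-1/9) = 30 + 2/9 = 272/9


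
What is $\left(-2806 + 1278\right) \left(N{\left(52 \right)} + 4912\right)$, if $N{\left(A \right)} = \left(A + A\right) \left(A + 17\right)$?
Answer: $-18470464$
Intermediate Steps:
$N{\left(A \right)} = 2 A \left(17 + A\right)$
$\left(-2806 + 1278\right) \left(N{\left(52 \right)} + 4912\right) = \left(-2806 + 1278\right) \left(2 \cdot 52 \left(17 + 52\right) + 4912\right) = - 1528 \left(2 \cdot 52 \cdot 69 + 4912\right) = - 1528 \left(7176 + 4912\right) = \left(-1528\right) 12088 = -18470464$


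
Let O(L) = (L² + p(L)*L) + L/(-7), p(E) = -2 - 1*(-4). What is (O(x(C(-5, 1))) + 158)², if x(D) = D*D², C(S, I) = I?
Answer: 1267876/49 ≈ 25875.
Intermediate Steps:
x(D) = D³
p(E) = 2 (p(E) = -2 + 4 = 2)
O(L) = L² + 13*L/7 (O(L) = (L² + 2*L) + L/(-7) = (L² + 2*L) + L*(-⅐) = (L² + 2*L) - L/7 = L² + 13*L/7)
(O(x(C(-5, 1))) + 158)² = ((⅐)*1³*(13 + 7*1³) + 158)² = ((⅐)*1*(13 + 7*1) + 158)² = ((⅐)*1*(13 + 7) + 158)² = ((⅐)*1*20 + 158)² = (20/7 + 158)² = (1126/7)² = 1267876/49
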